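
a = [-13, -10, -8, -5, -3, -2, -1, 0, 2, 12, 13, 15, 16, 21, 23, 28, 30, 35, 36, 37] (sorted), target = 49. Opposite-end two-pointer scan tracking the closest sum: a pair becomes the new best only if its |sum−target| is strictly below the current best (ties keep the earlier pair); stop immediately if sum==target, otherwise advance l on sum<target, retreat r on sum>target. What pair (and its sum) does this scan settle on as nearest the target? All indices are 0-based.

pair (12, 37) with sum 49 (|Δ|=0)

[0,19] -13+37=24 d=25 * → l++
[1,19] -10+37=27 d=22 * → l++
[2,19] -8+37=29 d=20 * → l++
[3,19] -5+37=32 d=17 * → l++
[4,19] -3+37=34 d=15 * → l++
[5,19] -2+37=35 d=14 * → l++
[6,19] -1+37=36 d=13 * → l++
[7,19] 0+37=37 d=12 * → l++
[8,19] 2+37=39 d=10 * → l++
[9,19] 12+37=49 d=0 * → stop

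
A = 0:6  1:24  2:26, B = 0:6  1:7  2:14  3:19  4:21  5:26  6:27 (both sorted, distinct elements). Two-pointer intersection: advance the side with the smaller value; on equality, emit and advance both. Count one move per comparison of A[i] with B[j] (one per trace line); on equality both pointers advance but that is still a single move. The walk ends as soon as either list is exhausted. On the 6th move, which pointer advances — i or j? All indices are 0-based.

[i=0,j=0] 6==6 emit → i++,j++
[i=1,j=1] 24>7 → j++
[i=1,j=2] 24>14 → j++
[i=1,j=3] 24>19 → j++
[i=1,j=4] 24>21 → j++
[i=1,j=5] 24<26 → i++

i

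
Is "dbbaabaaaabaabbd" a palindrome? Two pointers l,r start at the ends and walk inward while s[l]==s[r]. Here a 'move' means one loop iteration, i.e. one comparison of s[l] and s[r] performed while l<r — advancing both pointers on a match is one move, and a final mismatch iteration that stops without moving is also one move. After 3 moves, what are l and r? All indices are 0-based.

[0,15] 'd'=='d' → l++,r--
[1,14] 'b'=='b' → l++,r--
[2,13] 'b'=='b' → l++,r--

l=3, r=12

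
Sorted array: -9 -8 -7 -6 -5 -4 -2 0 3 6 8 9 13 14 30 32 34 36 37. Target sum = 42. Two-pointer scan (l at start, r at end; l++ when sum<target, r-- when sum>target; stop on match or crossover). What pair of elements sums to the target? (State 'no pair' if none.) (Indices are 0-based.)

l=0 r=18: -9+37=28 <42, l++
l=1 r=18: -8+37=29 <42, l++
l=2 r=18: -7+37=30 <42, l++
l=3 r=18: -6+37=31 <42, l++
l=4 r=18: -5+37=32 <42, l++
l=5 r=18: -4+37=33 <42, l++
l=6 r=18: -2+37=35 <42, l++
l=7 r=18: 0+37=37 <42, l++
l=8 r=18: 3+37=40 <42, l++
l=9 r=18: 6+37=43 >42, r--
l=9 r=17: 6+36=42, found

(6, 36)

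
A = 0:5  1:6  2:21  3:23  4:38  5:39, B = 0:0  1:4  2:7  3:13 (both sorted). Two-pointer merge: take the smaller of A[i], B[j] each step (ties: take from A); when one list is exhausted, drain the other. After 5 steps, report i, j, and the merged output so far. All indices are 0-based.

i=0 j=0: A[i]=5>B[j]=0 take 0, j++
i=0 j=1: A[i]=5>B[j]=4 take 4, j++
i=0 j=2: A[i]=5<=B[j]=7 take 5, i++
i=1 j=2: A[i]=6<=B[j]=7 take 6, i++
i=2 j=2: A[i]=21>B[j]=7 take 7, j++

i=2, j=3, merged so far=[0, 4, 5, 6, 7]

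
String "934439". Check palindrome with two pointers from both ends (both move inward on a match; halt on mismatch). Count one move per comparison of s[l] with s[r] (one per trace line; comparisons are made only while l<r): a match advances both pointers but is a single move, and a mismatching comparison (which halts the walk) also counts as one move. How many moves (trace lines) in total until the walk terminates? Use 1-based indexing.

3 moves

[1,6] '9'=='9' → l++,r--
[2,5] '3'=='3' → l++,r--
[3,4] '4'=='4' → l++,r--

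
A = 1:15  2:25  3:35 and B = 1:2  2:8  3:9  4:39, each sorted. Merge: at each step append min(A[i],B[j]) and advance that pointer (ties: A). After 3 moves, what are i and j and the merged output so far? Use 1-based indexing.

[i=1,j=1] A[i]=15>B[j]=2 take 2 → j++
[i=1,j=2] A[i]=15>B[j]=8 take 8 → j++
[i=1,j=3] A[i]=15>B[j]=9 take 9 → j++

i=1, j=4, merged so far=[2, 8, 9]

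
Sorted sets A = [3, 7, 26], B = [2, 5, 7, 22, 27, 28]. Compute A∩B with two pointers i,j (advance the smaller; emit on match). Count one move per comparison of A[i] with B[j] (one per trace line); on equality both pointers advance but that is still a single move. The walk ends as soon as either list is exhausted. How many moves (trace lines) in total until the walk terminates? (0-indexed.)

6 moves

[i=0,j=0] 3>2 → j++
[i=0,j=1] 3<5 → i++
[i=1,j=1] 7>5 → j++
[i=1,j=2] 7==7 emit → i++,j++
[i=2,j=3] 26>22 → j++
[i=2,j=4] 26<27 → i++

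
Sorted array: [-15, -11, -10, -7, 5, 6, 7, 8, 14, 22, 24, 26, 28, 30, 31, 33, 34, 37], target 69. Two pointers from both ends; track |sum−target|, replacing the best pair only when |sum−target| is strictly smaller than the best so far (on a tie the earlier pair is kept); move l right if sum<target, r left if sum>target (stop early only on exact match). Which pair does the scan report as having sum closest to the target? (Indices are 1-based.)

pair (31, 37) with sum 68 (|Δ|=1)

l=1 r=18: -15+37=22 d=47 *, l++
l=2 r=18: -11+37=26 d=43 *, l++
l=3 r=18: -10+37=27 d=42 *, l++
l=4 r=18: -7+37=30 d=39 *, l++
l=5 r=18: 5+37=42 d=27 *, l++
l=6 r=18: 6+37=43 d=26 *, l++
l=7 r=18: 7+37=44 d=25 *, l++
l=8 r=18: 8+37=45 d=24 *, l++
l=9 r=18: 14+37=51 d=18 *, l++
l=10 r=18: 22+37=59 d=10 *, l++
l=11 r=18: 24+37=61 d=8 *, l++
l=12 r=18: 26+37=63 d=6 *, l++
l=13 r=18: 28+37=65 d=4 *, l++
l=14 r=18: 30+37=67 d=2 *, l++
l=15 r=18: 31+37=68 d=1 *, l++
l=16 r=18: 33+37=70 d=1, r--
l=16 r=17: 33+34=67 d=2, l++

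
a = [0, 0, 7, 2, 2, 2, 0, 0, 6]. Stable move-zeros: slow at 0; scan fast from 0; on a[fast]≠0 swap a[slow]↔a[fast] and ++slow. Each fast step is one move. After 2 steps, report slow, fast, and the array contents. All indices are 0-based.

slow=0, fast=2, a=[0, 0, 7, 2, 2, 2, 0, 0, 6]

(s=0,f=0) a[fast]=0 → fast++
(s=0,f=1) a[fast]=0 → fast++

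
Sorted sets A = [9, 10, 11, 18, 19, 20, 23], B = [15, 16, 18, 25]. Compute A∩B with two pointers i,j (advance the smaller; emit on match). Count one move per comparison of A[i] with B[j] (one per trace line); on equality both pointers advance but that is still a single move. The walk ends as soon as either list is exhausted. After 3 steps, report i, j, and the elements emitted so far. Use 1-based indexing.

[i=1,j=1] 9<15 → i++
[i=2,j=1] 10<15 → i++
[i=3,j=1] 11<15 → i++

i=4, j=1, emitted=[]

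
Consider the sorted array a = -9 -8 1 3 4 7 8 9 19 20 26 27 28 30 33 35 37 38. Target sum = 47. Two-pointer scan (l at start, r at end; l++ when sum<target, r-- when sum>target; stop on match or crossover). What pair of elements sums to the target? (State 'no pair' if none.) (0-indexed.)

[0,17] -9+38=29 <47 → l++
[1,17] -8+38=30 <47 → l++
[2,17] 1+38=39 <47 → l++
[3,17] 3+38=41 <47 → l++
[4,17] 4+38=42 <47 → l++
[5,17] 7+38=45 <47 → l++
[6,17] 8+38=46 <47 → l++
[7,17] 9+38=47 → found

(9, 38)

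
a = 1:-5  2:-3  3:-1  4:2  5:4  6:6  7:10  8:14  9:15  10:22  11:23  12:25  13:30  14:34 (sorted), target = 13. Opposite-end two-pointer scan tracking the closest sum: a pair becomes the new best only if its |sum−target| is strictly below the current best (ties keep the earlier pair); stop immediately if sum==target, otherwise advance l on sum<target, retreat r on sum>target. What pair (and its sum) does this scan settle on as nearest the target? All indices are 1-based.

[1,14] -5+34=29 d=16 * → r--
[1,13] -5+30=25 d=12 * → r--
[1,12] -5+25=20 d=7 * → r--
[1,11] -5+23=18 d=5 * → r--
[1,10] -5+22=17 d=4 * → r--
[1,9] -5+15=10 d=3 * → l++
[2,9] -3+15=12 d=1 * → l++
[3,9] -1+15=14 d=1 → r--
[3,8] -1+14=13 d=0 * → stop

pair (-1, 14) with sum 13 (|Δ|=0)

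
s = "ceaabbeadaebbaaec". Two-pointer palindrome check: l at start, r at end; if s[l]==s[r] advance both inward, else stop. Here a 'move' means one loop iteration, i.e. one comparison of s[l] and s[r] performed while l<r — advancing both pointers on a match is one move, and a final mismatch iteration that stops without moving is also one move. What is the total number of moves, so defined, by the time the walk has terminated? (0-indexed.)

[0,16] 'c'=='c' → l++,r--
[1,15] 'e'=='e' → l++,r--
[2,14] 'a'=='a' → l++,r--
[3,13] 'a'=='a' → l++,r--
[4,12] 'b'=='b' → l++,r--
[5,11] 'b'=='b' → l++,r--
[6,10] 'e'=='e' → l++,r--
[7,9] 'a'=='a' → l++,r--

8 moves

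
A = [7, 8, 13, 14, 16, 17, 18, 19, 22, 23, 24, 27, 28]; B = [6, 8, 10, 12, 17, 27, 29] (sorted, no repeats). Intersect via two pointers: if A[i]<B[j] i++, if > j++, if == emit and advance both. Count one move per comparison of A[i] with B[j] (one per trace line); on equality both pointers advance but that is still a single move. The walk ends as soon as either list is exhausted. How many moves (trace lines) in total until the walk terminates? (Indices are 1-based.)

16 moves

[i=1,j=1] 7>6 → j++
[i=1,j=2] 7<8 → i++
[i=2,j=2] 8==8 emit → i++,j++
[i=3,j=3] 13>10 → j++
[i=3,j=4] 13>12 → j++
[i=3,j=5] 13<17 → i++
[i=4,j=5] 14<17 → i++
[i=5,j=5] 16<17 → i++
[i=6,j=5] 17==17 emit → i++,j++
[i=7,j=6] 18<27 → i++
[i=8,j=6] 19<27 → i++
[i=9,j=6] 22<27 → i++
[i=10,j=6] 23<27 → i++
[i=11,j=6] 24<27 → i++
[i=12,j=6] 27==27 emit → i++,j++
[i=13,j=7] 28<29 → i++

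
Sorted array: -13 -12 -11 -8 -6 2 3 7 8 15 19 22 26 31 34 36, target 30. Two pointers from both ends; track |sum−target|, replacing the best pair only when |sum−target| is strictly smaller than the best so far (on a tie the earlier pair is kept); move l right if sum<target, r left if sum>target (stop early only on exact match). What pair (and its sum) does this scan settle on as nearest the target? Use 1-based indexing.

l=1 r=16: -13+36=23 d=7 *, l++
l=2 r=16: -12+36=24 d=6 *, l++
l=3 r=16: -11+36=25 d=5 *, l++
l=4 r=16: -8+36=28 d=2 *, l++
l=5 r=16: -6+36=30 d=0 *, stop

pair (-6, 36) with sum 30 (|Δ|=0)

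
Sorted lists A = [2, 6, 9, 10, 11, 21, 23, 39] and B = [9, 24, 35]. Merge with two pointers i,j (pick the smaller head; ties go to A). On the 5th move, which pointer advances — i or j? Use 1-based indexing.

i

[i=1,j=1] A[i]=2<=B[j]=9 take 2 → i++
[i=2,j=1] A[i]=6<=B[j]=9 take 6 → i++
[i=3,j=1] A[i]=9<=B[j]=9 take 9 → i++
[i=4,j=1] A[i]=10>B[j]=9 take 9 → j++
[i=4,j=2] A[i]=10<=B[j]=24 take 10 → i++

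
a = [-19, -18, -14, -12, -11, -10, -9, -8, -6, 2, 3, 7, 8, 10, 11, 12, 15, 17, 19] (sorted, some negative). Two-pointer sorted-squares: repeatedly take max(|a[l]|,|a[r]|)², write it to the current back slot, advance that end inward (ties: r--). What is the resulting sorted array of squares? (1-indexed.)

l=1 r=19: |-19|<=|19| out[19]=361, r--
l=1 r=18: |-19|>|17| out[18]=361, l++
l=2 r=18: |-18|>|17| out[17]=324, l++
l=3 r=18: |-14|<=|17| out[16]=289, r--
l=3 r=17: |-14|<=|15| out[15]=225, r--
l=3 r=16: |-14|>|12| out[14]=196, l++
l=4 r=16: |-12|<=|12| out[13]=144, r--
l=4 r=15: |-12|>|11| out[12]=144, l++
l=5 r=15: |-11|<=|11| out[11]=121, r--
l=5 r=14: |-11|>|10| out[10]=121, l++
l=6 r=14: |-10|<=|10| out[9]=100, r--
l=6 r=13: |-10|>|8| out[8]=100, l++
l=7 r=13: |-9|>|8| out[7]=81, l++
l=8 r=13: |-8|<=|8| out[6]=64, r--
l=8 r=12: |-8|>|7| out[5]=64, l++
l=9 r=12: |-6|<=|7| out[4]=49, r--
l=9 r=11: |-6|>|3| out[3]=36, l++
l=10 r=11: |2|<=|3| out[2]=9, r--
l=10 r=10: |2|<=|2| out[1]=4, r--

[4, 9, 36, 49, 64, 64, 81, 100, 100, 121, 121, 144, 144, 196, 225, 289, 324, 361, 361]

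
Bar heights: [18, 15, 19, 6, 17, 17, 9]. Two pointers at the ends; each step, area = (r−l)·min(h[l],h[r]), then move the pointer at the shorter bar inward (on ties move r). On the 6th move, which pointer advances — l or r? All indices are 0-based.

l

l=0 r=6: min(18,9)*6=54 best=54 *, r--
l=0 r=5: min(18,17)*5=85 best=85 *, r--
l=0 r=4: min(18,17)*4=68 best=85, r--
l=0 r=3: min(18,6)*3=18 best=85, r--
l=0 r=2: min(18,19)*2=36 best=85, l++
l=1 r=2: min(15,19)*1=15 best=85, l++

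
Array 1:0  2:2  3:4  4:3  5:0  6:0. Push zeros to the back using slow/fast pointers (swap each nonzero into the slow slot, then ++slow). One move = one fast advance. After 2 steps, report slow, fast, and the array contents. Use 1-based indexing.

slow=1 fast=1: a[fast]=0, fast++
slow=1 fast=2: a[fast]=2≠0 swap→a[1]=2, slow++,fast++

slow=2, fast=3, a=[2, 0, 4, 3, 0, 0]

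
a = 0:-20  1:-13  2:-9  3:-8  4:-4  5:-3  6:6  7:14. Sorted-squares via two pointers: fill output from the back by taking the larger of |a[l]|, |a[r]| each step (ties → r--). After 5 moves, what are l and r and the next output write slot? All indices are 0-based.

[0,7] |-20|>|14| out[7]=400 → l++
[1,7] |-13|<=|14| out[6]=196 → r--
[1,6] |-13|>|6| out[5]=169 → l++
[2,6] |-9|>|6| out[4]=81 → l++
[3,6] |-8|>|6| out[3]=64 → l++

l=4, r=6, next write slot=2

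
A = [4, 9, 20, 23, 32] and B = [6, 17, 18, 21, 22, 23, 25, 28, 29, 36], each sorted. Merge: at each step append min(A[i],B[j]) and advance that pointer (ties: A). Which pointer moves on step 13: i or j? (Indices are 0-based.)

i=0 j=0: A[i]=4<=B[j]=6 take 4, i++
i=1 j=0: A[i]=9>B[j]=6 take 6, j++
i=1 j=1: A[i]=9<=B[j]=17 take 9, i++
i=2 j=1: A[i]=20>B[j]=17 take 17, j++
i=2 j=2: A[i]=20>B[j]=18 take 18, j++
i=2 j=3: A[i]=20<=B[j]=21 take 20, i++
i=3 j=3: A[i]=23>B[j]=21 take 21, j++
i=3 j=4: A[i]=23>B[j]=22 take 22, j++
i=3 j=5: A[i]=23<=B[j]=23 take 23, i++
i=4 j=5: A[i]=32>B[j]=23 take 23, j++
i=4 j=6: A[i]=32>B[j]=25 take 25, j++
i=4 j=7: A[i]=32>B[j]=28 take 28, j++
i=4 j=8: A[i]=32>B[j]=29 take 29, j++

j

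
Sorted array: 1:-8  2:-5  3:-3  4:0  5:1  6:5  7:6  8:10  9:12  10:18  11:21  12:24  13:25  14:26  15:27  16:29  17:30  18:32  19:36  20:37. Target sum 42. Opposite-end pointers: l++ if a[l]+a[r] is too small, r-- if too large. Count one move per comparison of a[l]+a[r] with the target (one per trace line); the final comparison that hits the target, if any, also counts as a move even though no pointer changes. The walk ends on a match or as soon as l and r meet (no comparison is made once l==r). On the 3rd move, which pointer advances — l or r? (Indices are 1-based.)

l=1 r=20: -8+37=29 <42, l++
l=2 r=20: -5+37=32 <42, l++
l=3 r=20: -3+37=34 <42, l++

l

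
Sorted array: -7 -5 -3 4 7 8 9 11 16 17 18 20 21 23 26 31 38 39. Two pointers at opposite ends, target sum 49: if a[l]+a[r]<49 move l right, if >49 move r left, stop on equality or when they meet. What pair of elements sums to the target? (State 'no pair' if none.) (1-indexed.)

[1,18] -7+39=32 <49 → l++
[2,18] -5+39=34 <49 → l++
[3,18] -3+39=36 <49 → l++
[4,18] 4+39=43 <49 → l++
[5,18] 7+39=46 <49 → l++
[6,18] 8+39=47 <49 → l++
[7,18] 9+39=48 <49 → l++
[8,18] 11+39=50 >49 → r--
[8,17] 11+38=49 → found

(11, 38)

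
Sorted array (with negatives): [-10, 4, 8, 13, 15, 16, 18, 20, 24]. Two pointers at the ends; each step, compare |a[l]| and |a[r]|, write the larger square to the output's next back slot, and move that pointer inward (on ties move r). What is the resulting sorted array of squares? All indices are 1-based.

[1,9] |-10|<=|24| out[9]=576 → r--
[1,8] |-10|<=|20| out[8]=400 → r--
[1,7] |-10|<=|18| out[7]=324 → r--
[1,6] |-10|<=|16| out[6]=256 → r--
[1,5] |-10|<=|15| out[5]=225 → r--
[1,4] |-10|<=|13| out[4]=169 → r--
[1,3] |-10|>|8| out[3]=100 → l++
[2,3] |4|<=|8| out[2]=64 → r--
[2,2] |4|<=|4| out[1]=16 → r--

[16, 64, 100, 169, 225, 256, 324, 400, 576]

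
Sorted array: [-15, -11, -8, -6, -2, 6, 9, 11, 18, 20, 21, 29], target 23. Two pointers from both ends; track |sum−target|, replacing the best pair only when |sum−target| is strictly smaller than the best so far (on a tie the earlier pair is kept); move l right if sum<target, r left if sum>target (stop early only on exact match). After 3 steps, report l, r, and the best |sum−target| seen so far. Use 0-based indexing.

l=3, r=11, best |Δ|=2

l=0 r=11: -15+29=14 d=9 *, l++
l=1 r=11: -11+29=18 d=5 *, l++
l=2 r=11: -8+29=21 d=2 *, l++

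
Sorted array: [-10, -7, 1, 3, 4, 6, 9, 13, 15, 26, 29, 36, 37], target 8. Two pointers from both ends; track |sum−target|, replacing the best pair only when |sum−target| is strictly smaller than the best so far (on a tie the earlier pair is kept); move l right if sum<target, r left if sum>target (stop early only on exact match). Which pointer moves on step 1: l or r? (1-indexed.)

r

[1,13] -10+37=27 d=19 * → r--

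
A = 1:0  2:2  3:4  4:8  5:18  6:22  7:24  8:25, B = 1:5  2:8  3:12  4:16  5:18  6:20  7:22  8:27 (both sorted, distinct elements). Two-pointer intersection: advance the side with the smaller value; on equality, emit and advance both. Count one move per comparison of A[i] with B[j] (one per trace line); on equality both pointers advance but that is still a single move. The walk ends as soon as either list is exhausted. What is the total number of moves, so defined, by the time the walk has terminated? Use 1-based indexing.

[i=1,j=1] 0<5 → i++
[i=2,j=1] 2<5 → i++
[i=3,j=1] 4<5 → i++
[i=4,j=1] 8>5 → j++
[i=4,j=2] 8==8 emit → i++,j++
[i=5,j=3] 18>12 → j++
[i=5,j=4] 18>16 → j++
[i=5,j=5] 18==18 emit → i++,j++
[i=6,j=6] 22>20 → j++
[i=6,j=7] 22==22 emit → i++,j++
[i=7,j=8] 24<27 → i++
[i=8,j=8] 25<27 → i++

12 moves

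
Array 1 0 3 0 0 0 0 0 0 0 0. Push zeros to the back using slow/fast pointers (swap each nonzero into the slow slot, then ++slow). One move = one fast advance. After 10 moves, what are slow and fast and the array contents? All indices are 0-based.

slow=2, fast=10, a=[1, 3, 0, 0, 0, 0, 0, 0, 0, 0, 0]

(s=0,f=0) a[fast]=1≠0 swap→a[0]=1 → slow++,fast++
(s=1,f=1) a[fast]=0 → fast++
(s=1,f=2) a[fast]=3≠0 swap→a[1]=3 → slow++,fast++
(s=2,f=3) a[fast]=0 → fast++
(s=2,f=4) a[fast]=0 → fast++
(s=2,f=5) a[fast]=0 → fast++
(s=2,f=6) a[fast]=0 → fast++
(s=2,f=7) a[fast]=0 → fast++
(s=2,f=8) a[fast]=0 → fast++
(s=2,f=9) a[fast]=0 → fast++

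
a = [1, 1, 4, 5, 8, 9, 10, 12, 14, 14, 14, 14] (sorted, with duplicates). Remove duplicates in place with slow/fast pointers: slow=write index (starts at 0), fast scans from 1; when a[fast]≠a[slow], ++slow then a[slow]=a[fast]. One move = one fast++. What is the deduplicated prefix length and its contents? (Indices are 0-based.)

slow=0 fast=1: a[fast]=1=a[slow] dup, fast++
slow=0 fast=2: a[fast]=4≠a[slow]=1 write a[1]=4, slow++,fast++
slow=1 fast=3: a[fast]=5≠a[slow]=4 write a[2]=5, slow++,fast++
slow=2 fast=4: a[fast]=8≠a[slow]=5 write a[3]=8, slow++,fast++
slow=3 fast=5: a[fast]=9≠a[slow]=8 write a[4]=9, slow++,fast++
slow=4 fast=6: a[fast]=10≠a[slow]=9 write a[5]=10, slow++,fast++
slow=5 fast=7: a[fast]=12≠a[slow]=10 write a[6]=12, slow++,fast++
slow=6 fast=8: a[fast]=14≠a[slow]=12 write a[7]=14, slow++,fast++
slow=7 fast=9: a[fast]=14=a[slow] dup, fast++
slow=7 fast=10: a[fast]=14=a[slow] dup, fast++
slow=7 fast=11: a[fast]=14=a[slow] dup, fast++

length 8; prefix = [1, 4, 5, 8, 9, 10, 12, 14]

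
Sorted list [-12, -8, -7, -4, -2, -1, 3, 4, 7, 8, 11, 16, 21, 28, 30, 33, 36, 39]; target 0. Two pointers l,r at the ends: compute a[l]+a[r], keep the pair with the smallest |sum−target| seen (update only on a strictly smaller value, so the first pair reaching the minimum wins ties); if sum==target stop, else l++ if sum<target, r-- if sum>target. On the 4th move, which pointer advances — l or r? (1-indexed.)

l=1 r=18: -12+39=27 d=27 *, r--
l=1 r=17: -12+36=24 d=24 *, r--
l=1 r=16: -12+33=21 d=21 *, r--
l=1 r=15: -12+30=18 d=18 *, r--

r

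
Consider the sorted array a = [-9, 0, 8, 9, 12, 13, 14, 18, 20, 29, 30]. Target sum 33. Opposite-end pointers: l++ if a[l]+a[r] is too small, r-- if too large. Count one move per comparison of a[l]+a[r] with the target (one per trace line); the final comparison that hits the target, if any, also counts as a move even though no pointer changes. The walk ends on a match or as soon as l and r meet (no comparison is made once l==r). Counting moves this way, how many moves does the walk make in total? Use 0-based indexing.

[0,10] -9+30=21 <33 → l++
[1,10] 0+30=30 <33 → l++
[2,10] 8+30=38 >33 → r--
[2,9] 8+29=37 >33 → r--
[2,8] 8+20=28 <33 → l++
[3,8] 9+20=29 <33 → l++
[4,8] 12+20=32 <33 → l++
[5,8] 13+20=33 → found

8 moves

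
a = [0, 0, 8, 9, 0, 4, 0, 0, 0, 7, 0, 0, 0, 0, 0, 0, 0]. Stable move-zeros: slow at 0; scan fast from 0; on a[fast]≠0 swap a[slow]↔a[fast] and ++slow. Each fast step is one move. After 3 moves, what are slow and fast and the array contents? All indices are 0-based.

slow=0 fast=0: a[fast]=0, fast++
slow=0 fast=1: a[fast]=0, fast++
slow=0 fast=2: a[fast]=8≠0 swap→a[0]=8, slow++,fast++

slow=1, fast=3, a=[8, 0, 0, 9, 0, 4, 0, 0, 0, 7, 0, 0, 0, 0, 0, 0, 0]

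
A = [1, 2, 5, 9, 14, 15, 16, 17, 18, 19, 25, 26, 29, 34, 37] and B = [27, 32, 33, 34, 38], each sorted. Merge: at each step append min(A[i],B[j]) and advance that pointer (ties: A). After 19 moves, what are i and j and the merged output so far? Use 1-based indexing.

i=16, j=5, merged so far=[1, 2, 5, 9, 14, 15, 16, 17, 18, 19, 25, 26, 27, 29, 32, 33, 34, 34, 37]

[i=1,j=1] A[i]=1<=B[j]=27 take 1 → i++
[i=2,j=1] A[i]=2<=B[j]=27 take 2 → i++
[i=3,j=1] A[i]=5<=B[j]=27 take 5 → i++
[i=4,j=1] A[i]=9<=B[j]=27 take 9 → i++
[i=5,j=1] A[i]=14<=B[j]=27 take 14 → i++
[i=6,j=1] A[i]=15<=B[j]=27 take 15 → i++
[i=7,j=1] A[i]=16<=B[j]=27 take 16 → i++
[i=8,j=1] A[i]=17<=B[j]=27 take 17 → i++
[i=9,j=1] A[i]=18<=B[j]=27 take 18 → i++
[i=10,j=1] A[i]=19<=B[j]=27 take 19 → i++
[i=11,j=1] A[i]=25<=B[j]=27 take 25 → i++
[i=12,j=1] A[i]=26<=B[j]=27 take 26 → i++
[i=13,j=1] A[i]=29>B[j]=27 take 27 → j++
[i=13,j=2] A[i]=29<=B[j]=32 take 29 → i++
[i=14,j=2] A[i]=34>B[j]=32 take 32 → j++
[i=14,j=3] A[i]=34>B[j]=33 take 33 → j++
[i=14,j=4] A[i]=34<=B[j]=34 take 34 → i++
[i=15,j=4] A[i]=37>B[j]=34 take 34 → j++
[i=15,j=5] A[i]=37<=B[j]=38 take 37 → i++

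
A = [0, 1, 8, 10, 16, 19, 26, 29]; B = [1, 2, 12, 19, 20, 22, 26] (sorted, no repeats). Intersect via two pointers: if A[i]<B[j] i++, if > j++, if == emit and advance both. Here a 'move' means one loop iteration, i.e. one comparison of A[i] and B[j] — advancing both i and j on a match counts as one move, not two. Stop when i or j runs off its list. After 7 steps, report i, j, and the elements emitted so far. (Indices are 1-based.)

i=1 j=1: 0<1, i++
i=2 j=1: 1==1 emit, i++,j++
i=3 j=2: 8>2, j++
i=3 j=3: 8<12, i++
i=4 j=3: 10<12, i++
i=5 j=3: 16>12, j++
i=5 j=4: 16<19, i++

i=6, j=4, emitted=[1]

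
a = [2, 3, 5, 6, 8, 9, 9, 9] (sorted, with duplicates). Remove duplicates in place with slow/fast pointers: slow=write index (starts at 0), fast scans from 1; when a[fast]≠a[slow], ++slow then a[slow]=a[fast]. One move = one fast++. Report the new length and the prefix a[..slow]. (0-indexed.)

length 6; prefix = [2, 3, 5, 6, 8, 9]

(s=0,f=1) a[fast]=3≠a[slow]=2 write a[1]=3 → slow++,fast++
(s=1,f=2) a[fast]=5≠a[slow]=3 write a[2]=5 → slow++,fast++
(s=2,f=3) a[fast]=6≠a[slow]=5 write a[3]=6 → slow++,fast++
(s=3,f=4) a[fast]=8≠a[slow]=6 write a[4]=8 → slow++,fast++
(s=4,f=5) a[fast]=9≠a[slow]=8 write a[5]=9 → slow++,fast++
(s=5,f=6) a[fast]=9=a[slow] dup → fast++
(s=5,f=7) a[fast]=9=a[slow] dup → fast++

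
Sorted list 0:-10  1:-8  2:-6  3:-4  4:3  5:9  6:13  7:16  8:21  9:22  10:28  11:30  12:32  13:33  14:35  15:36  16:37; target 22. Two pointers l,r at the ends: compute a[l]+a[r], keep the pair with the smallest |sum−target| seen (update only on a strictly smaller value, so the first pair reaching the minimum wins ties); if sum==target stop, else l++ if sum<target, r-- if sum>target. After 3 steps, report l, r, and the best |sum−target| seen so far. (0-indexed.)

l=0 r=16: -10+37=27 d=5 *, r--
l=0 r=15: -10+36=26 d=4 *, r--
l=0 r=14: -10+35=25 d=3 *, r--

l=0, r=13, best |Δ|=3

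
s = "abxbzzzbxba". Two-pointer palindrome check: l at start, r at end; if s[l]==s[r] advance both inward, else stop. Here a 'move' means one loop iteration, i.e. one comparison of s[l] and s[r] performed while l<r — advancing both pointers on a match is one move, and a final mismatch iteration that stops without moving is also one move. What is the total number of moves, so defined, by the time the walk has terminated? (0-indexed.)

[0,10] 'a'=='a' → l++,r--
[1,9] 'b'=='b' → l++,r--
[2,8] 'x'=='x' → l++,r--
[3,7] 'b'=='b' → l++,r--
[4,6] 'z'=='z' → l++,r--

5 moves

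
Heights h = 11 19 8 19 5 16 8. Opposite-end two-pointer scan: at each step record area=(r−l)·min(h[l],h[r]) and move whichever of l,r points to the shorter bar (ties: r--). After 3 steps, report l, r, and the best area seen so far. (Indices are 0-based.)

l=1, r=4, best area=64

[0,6] min(11,8)*6=48 best=48 * → r--
[0,5] min(11,16)*5=55 best=55 * → l++
[1,5] min(19,16)*4=64 best=64 * → r--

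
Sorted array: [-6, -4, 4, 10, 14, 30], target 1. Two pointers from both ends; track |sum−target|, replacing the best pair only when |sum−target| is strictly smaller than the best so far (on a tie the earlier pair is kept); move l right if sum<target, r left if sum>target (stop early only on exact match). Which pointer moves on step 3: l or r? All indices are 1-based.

l=1 r=6: -6+30=24 d=23 *, r--
l=1 r=5: -6+14=8 d=7 *, r--
l=1 r=4: -6+10=4 d=3 *, r--

r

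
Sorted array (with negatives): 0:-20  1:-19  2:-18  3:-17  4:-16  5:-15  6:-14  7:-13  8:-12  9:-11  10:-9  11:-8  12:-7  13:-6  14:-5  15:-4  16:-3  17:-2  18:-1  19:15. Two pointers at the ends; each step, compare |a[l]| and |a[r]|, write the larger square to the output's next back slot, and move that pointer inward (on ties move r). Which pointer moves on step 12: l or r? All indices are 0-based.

l

l=0 r=19: |-20|>|15| out[19]=400, l++
l=1 r=19: |-19|>|15| out[18]=361, l++
l=2 r=19: |-18|>|15| out[17]=324, l++
l=3 r=19: |-17|>|15| out[16]=289, l++
l=4 r=19: |-16|>|15| out[15]=256, l++
l=5 r=19: |-15|<=|15| out[14]=225, r--
l=5 r=18: |-15|>|-1| out[13]=225, l++
l=6 r=18: |-14|>|-1| out[12]=196, l++
l=7 r=18: |-13|>|-1| out[11]=169, l++
l=8 r=18: |-12|>|-1| out[10]=144, l++
l=9 r=18: |-11|>|-1| out[9]=121, l++
l=10 r=18: |-9|>|-1| out[8]=81, l++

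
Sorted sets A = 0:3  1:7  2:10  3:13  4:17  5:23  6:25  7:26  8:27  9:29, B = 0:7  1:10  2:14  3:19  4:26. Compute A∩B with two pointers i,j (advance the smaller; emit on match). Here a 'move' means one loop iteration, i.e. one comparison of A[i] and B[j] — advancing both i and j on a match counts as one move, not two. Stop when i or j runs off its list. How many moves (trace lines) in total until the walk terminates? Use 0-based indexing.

10 moves

[i=0,j=0] 3<7 → i++
[i=1,j=0] 7==7 emit → i++,j++
[i=2,j=1] 10==10 emit → i++,j++
[i=3,j=2] 13<14 → i++
[i=4,j=2] 17>14 → j++
[i=4,j=3] 17<19 → i++
[i=5,j=3] 23>19 → j++
[i=5,j=4] 23<26 → i++
[i=6,j=4] 25<26 → i++
[i=7,j=4] 26==26 emit → i++,j++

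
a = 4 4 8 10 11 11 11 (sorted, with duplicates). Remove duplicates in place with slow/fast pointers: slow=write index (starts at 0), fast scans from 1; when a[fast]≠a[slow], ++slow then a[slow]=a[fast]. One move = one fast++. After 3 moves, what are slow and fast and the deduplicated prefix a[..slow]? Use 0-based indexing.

slow=2, fast=4, prefix=[4, 8, 10]

(s=0,f=1) a[fast]=4=a[slow] dup → fast++
(s=0,f=2) a[fast]=8≠a[slow]=4 write a[1]=8 → slow++,fast++
(s=1,f=3) a[fast]=10≠a[slow]=8 write a[2]=10 → slow++,fast++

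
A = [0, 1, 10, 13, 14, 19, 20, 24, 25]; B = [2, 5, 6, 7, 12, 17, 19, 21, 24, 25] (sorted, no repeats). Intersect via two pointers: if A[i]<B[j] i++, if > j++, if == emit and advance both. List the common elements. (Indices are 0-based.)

[i=0,j=0] 0<2 → i++
[i=1,j=0] 1<2 → i++
[i=2,j=0] 10>2 → j++
[i=2,j=1] 10>5 → j++
[i=2,j=2] 10>6 → j++
[i=2,j=3] 10>7 → j++
[i=2,j=4] 10<12 → i++
[i=3,j=4] 13>12 → j++
[i=3,j=5] 13<17 → i++
[i=4,j=5] 14<17 → i++
[i=5,j=5] 19>17 → j++
[i=5,j=6] 19==19 emit → i++,j++
[i=6,j=7] 20<21 → i++
[i=7,j=7] 24>21 → j++
[i=7,j=8] 24==24 emit → i++,j++
[i=8,j=9] 25==25 emit → i++,j++

intersection = [19, 24, 25]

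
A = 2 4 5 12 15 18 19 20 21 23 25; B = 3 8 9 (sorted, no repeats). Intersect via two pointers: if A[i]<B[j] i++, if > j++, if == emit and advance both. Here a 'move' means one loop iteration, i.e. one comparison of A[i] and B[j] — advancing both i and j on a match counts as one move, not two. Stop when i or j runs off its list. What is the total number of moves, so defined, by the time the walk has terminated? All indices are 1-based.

6 moves

i=1 j=1: 2<3, i++
i=2 j=1: 4>3, j++
i=2 j=2: 4<8, i++
i=3 j=2: 5<8, i++
i=4 j=2: 12>8, j++
i=4 j=3: 12>9, j++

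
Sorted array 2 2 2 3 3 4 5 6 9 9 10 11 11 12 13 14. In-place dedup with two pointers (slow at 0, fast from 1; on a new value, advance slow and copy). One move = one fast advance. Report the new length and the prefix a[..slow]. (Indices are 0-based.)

length 11; prefix = [2, 3, 4, 5, 6, 9, 10, 11, 12, 13, 14]

(s=0,f=1) a[fast]=2=a[slow] dup → fast++
(s=0,f=2) a[fast]=2=a[slow] dup → fast++
(s=0,f=3) a[fast]=3≠a[slow]=2 write a[1]=3 → slow++,fast++
(s=1,f=4) a[fast]=3=a[slow] dup → fast++
(s=1,f=5) a[fast]=4≠a[slow]=3 write a[2]=4 → slow++,fast++
(s=2,f=6) a[fast]=5≠a[slow]=4 write a[3]=5 → slow++,fast++
(s=3,f=7) a[fast]=6≠a[slow]=5 write a[4]=6 → slow++,fast++
(s=4,f=8) a[fast]=9≠a[slow]=6 write a[5]=9 → slow++,fast++
(s=5,f=9) a[fast]=9=a[slow] dup → fast++
(s=5,f=10) a[fast]=10≠a[slow]=9 write a[6]=10 → slow++,fast++
(s=6,f=11) a[fast]=11≠a[slow]=10 write a[7]=11 → slow++,fast++
(s=7,f=12) a[fast]=11=a[slow] dup → fast++
(s=7,f=13) a[fast]=12≠a[slow]=11 write a[8]=12 → slow++,fast++
(s=8,f=14) a[fast]=13≠a[slow]=12 write a[9]=13 → slow++,fast++
(s=9,f=15) a[fast]=14≠a[slow]=13 write a[10]=14 → slow++,fast++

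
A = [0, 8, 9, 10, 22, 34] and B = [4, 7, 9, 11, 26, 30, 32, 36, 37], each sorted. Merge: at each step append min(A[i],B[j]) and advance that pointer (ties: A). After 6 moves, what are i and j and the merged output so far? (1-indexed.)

i=4, j=4, merged so far=[0, 4, 7, 8, 9, 9]

i=1 j=1: A[i]=0<=B[j]=4 take 0, i++
i=2 j=1: A[i]=8>B[j]=4 take 4, j++
i=2 j=2: A[i]=8>B[j]=7 take 7, j++
i=2 j=3: A[i]=8<=B[j]=9 take 8, i++
i=3 j=3: A[i]=9<=B[j]=9 take 9, i++
i=4 j=3: A[i]=10>B[j]=9 take 9, j++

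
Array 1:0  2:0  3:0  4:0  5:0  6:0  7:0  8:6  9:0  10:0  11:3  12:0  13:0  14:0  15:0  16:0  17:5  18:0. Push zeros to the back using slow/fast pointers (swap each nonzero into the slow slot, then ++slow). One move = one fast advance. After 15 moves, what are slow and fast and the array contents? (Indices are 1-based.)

(s=1,f=1) a[fast]=0 → fast++
(s=1,f=2) a[fast]=0 → fast++
(s=1,f=3) a[fast]=0 → fast++
(s=1,f=4) a[fast]=0 → fast++
(s=1,f=5) a[fast]=0 → fast++
(s=1,f=6) a[fast]=0 → fast++
(s=1,f=7) a[fast]=0 → fast++
(s=1,f=8) a[fast]=6≠0 swap→a[1]=6 → slow++,fast++
(s=2,f=9) a[fast]=0 → fast++
(s=2,f=10) a[fast]=0 → fast++
(s=2,f=11) a[fast]=3≠0 swap→a[2]=3 → slow++,fast++
(s=3,f=12) a[fast]=0 → fast++
(s=3,f=13) a[fast]=0 → fast++
(s=3,f=14) a[fast]=0 → fast++
(s=3,f=15) a[fast]=0 → fast++

slow=3, fast=16, a=[6, 3, 0, 0, 0, 0, 0, 0, 0, 0, 0, 0, 0, 0, 0, 0, 5, 0]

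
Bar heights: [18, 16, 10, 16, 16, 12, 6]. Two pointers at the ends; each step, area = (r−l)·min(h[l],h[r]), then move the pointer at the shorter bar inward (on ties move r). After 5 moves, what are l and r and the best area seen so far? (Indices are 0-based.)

l=0, r=1, best area=64

l=0 r=6: min(18,6)*6=36 best=36 *, r--
l=0 r=5: min(18,12)*5=60 best=60 *, r--
l=0 r=4: min(18,16)*4=64 best=64 *, r--
l=0 r=3: min(18,16)*3=48 best=64, r--
l=0 r=2: min(18,10)*2=20 best=64, r--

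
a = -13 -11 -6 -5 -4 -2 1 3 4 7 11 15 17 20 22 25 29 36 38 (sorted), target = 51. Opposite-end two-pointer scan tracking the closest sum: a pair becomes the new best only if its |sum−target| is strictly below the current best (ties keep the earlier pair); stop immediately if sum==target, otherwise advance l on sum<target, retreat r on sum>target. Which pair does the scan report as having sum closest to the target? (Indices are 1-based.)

[1,19] -13+38=25 d=26 * → l++
[2,19] -11+38=27 d=24 * → l++
[3,19] -6+38=32 d=19 * → l++
[4,19] -5+38=33 d=18 * → l++
[5,19] -4+38=34 d=17 * → l++
[6,19] -2+38=36 d=15 * → l++
[7,19] 1+38=39 d=12 * → l++
[8,19] 3+38=41 d=10 * → l++
[9,19] 4+38=42 d=9 * → l++
[10,19] 7+38=45 d=6 * → l++
[11,19] 11+38=49 d=2 * → l++
[12,19] 15+38=53 d=2 → r--
[12,18] 15+36=51 d=0 * → stop

pair (15, 36) with sum 51 (|Δ|=0)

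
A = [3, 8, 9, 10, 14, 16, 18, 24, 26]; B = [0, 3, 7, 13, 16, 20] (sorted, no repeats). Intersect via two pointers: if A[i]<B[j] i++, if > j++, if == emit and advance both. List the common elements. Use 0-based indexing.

intersection = [3, 16]

[i=0,j=0] 3>0 → j++
[i=0,j=1] 3==3 emit → i++,j++
[i=1,j=2] 8>7 → j++
[i=1,j=3] 8<13 → i++
[i=2,j=3] 9<13 → i++
[i=3,j=3] 10<13 → i++
[i=4,j=3] 14>13 → j++
[i=4,j=4] 14<16 → i++
[i=5,j=4] 16==16 emit → i++,j++
[i=6,j=5] 18<20 → i++
[i=7,j=5] 24>20 → j++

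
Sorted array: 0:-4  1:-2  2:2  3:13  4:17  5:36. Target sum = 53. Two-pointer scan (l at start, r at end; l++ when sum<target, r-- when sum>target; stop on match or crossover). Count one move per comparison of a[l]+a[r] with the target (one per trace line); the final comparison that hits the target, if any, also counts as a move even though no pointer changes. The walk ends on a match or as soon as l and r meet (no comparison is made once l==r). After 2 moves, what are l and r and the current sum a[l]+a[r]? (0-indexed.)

l=2, r=5, sum=38

[0,5] -4+36=32 <53 → l++
[1,5] -2+36=34 <53 → l++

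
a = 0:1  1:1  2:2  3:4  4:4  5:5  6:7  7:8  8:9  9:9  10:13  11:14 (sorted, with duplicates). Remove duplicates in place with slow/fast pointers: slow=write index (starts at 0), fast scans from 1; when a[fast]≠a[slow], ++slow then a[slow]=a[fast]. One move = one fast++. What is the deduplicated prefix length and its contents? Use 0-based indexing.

slow=0 fast=1: a[fast]=1=a[slow] dup, fast++
slow=0 fast=2: a[fast]=2≠a[slow]=1 write a[1]=2, slow++,fast++
slow=1 fast=3: a[fast]=4≠a[slow]=2 write a[2]=4, slow++,fast++
slow=2 fast=4: a[fast]=4=a[slow] dup, fast++
slow=2 fast=5: a[fast]=5≠a[slow]=4 write a[3]=5, slow++,fast++
slow=3 fast=6: a[fast]=7≠a[slow]=5 write a[4]=7, slow++,fast++
slow=4 fast=7: a[fast]=8≠a[slow]=7 write a[5]=8, slow++,fast++
slow=5 fast=8: a[fast]=9≠a[slow]=8 write a[6]=9, slow++,fast++
slow=6 fast=9: a[fast]=9=a[slow] dup, fast++
slow=6 fast=10: a[fast]=13≠a[slow]=9 write a[7]=13, slow++,fast++
slow=7 fast=11: a[fast]=14≠a[slow]=13 write a[8]=14, slow++,fast++

length 9; prefix = [1, 2, 4, 5, 7, 8, 9, 13, 14]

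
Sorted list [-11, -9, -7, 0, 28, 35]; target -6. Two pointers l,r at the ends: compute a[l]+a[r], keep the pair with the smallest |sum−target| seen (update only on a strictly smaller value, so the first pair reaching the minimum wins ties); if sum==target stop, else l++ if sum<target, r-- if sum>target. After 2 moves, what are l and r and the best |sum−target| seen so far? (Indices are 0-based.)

[0,5] -11+35=24 d=30 * → r--
[0,4] -11+28=17 d=23 * → r--

l=0, r=3, best |Δ|=23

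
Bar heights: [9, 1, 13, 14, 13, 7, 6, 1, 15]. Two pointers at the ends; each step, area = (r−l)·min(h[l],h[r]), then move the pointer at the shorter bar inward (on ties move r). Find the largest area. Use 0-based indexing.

max area = 78

[0,8] min(9,15)*8=72 best=72 * → l++
[1,8] min(1,15)*7=7 best=72 → l++
[2,8] min(13,15)*6=78 best=78 * → l++
[3,8] min(14,15)*5=70 best=78 → l++
[4,8] min(13,15)*4=52 best=78 → l++
[5,8] min(7,15)*3=21 best=78 → l++
[6,8] min(6,15)*2=12 best=78 → l++
[7,8] min(1,15)*1=1 best=78 → l++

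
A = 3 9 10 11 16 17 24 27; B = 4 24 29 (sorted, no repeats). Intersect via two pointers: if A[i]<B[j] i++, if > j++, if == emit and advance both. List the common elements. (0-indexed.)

[i=0,j=0] 3<4 → i++
[i=1,j=0] 9>4 → j++
[i=1,j=1] 9<24 → i++
[i=2,j=1] 10<24 → i++
[i=3,j=1] 11<24 → i++
[i=4,j=1] 16<24 → i++
[i=5,j=1] 17<24 → i++
[i=6,j=1] 24==24 emit → i++,j++
[i=7,j=2] 27<29 → i++

intersection = [24]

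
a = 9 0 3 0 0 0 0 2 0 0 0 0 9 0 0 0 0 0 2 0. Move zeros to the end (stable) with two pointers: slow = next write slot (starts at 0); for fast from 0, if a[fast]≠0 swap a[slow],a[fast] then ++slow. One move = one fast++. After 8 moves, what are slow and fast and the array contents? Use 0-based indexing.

(s=0,f=0) a[fast]=9≠0 swap→a[0]=9 → slow++,fast++
(s=1,f=1) a[fast]=0 → fast++
(s=1,f=2) a[fast]=3≠0 swap→a[1]=3 → slow++,fast++
(s=2,f=3) a[fast]=0 → fast++
(s=2,f=4) a[fast]=0 → fast++
(s=2,f=5) a[fast]=0 → fast++
(s=2,f=6) a[fast]=0 → fast++
(s=2,f=7) a[fast]=2≠0 swap→a[2]=2 → slow++,fast++

slow=3, fast=8, a=[9, 3, 2, 0, 0, 0, 0, 0, 0, 0, 0, 0, 9, 0, 0, 0, 0, 0, 2, 0]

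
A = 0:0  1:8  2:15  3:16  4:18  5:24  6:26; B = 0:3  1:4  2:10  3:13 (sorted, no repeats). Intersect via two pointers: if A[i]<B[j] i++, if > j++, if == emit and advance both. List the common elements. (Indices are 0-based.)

[i=0,j=0] 0<3 → i++
[i=1,j=0] 8>3 → j++
[i=1,j=1] 8>4 → j++
[i=1,j=2] 8<10 → i++
[i=2,j=2] 15>10 → j++
[i=2,j=3] 15>13 → j++

intersection = []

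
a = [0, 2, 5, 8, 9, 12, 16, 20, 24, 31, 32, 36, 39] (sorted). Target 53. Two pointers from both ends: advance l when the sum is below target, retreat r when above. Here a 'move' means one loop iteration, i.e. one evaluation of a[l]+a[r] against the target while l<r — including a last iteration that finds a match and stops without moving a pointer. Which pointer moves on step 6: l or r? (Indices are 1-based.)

[1,13] 0+39=39 <53 → l++
[2,13] 2+39=41 <53 → l++
[3,13] 5+39=44 <53 → l++
[4,13] 8+39=47 <53 → l++
[5,13] 9+39=48 <53 → l++
[6,13] 12+39=51 <53 → l++

l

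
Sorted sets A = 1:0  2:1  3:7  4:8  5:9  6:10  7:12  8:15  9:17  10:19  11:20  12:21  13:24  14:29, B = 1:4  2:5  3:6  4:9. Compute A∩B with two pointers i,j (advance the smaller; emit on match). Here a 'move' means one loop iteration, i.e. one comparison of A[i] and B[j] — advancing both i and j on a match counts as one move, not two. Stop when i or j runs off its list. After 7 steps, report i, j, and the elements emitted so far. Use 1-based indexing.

i=1 j=1: 0<4, i++
i=2 j=1: 1<4, i++
i=3 j=1: 7>4, j++
i=3 j=2: 7>5, j++
i=3 j=3: 7>6, j++
i=3 j=4: 7<9, i++
i=4 j=4: 8<9, i++

i=5, j=4, emitted=[]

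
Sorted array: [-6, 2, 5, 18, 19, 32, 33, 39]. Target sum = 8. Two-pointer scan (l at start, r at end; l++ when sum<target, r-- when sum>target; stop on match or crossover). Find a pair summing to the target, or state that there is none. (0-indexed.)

[0,7] -6+39=33 >8 → r--
[0,6] -6+33=27 >8 → r--
[0,5] -6+32=26 >8 → r--
[0,4] -6+19=13 >8 → r--
[0,3] -6+18=12 >8 → r--
[0,2] -6+5=-1 <8 → l++
[1,2] 2+5=7 <8 → l++

no pair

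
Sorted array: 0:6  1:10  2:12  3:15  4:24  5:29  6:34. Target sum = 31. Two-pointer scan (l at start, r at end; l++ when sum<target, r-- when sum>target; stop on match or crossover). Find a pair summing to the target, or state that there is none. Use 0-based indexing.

no pair

l=0 r=6: 6+34=40 >31, r--
l=0 r=5: 6+29=35 >31, r--
l=0 r=4: 6+24=30 <31, l++
l=1 r=4: 10+24=34 >31, r--
l=1 r=3: 10+15=25 <31, l++
l=2 r=3: 12+15=27 <31, l++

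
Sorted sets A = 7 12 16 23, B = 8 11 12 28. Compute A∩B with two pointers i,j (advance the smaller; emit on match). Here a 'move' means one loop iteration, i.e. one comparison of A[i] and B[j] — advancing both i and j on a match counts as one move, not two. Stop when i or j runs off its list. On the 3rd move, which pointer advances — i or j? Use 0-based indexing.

[i=0,j=0] 7<8 → i++
[i=1,j=0] 12>8 → j++
[i=1,j=1] 12>11 → j++

j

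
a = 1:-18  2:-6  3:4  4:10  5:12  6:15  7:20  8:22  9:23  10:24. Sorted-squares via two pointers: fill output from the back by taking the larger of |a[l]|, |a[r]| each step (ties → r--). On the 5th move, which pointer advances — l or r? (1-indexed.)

[1,10] |-18|<=|24| out[10]=576 → r--
[1,9] |-18|<=|23| out[9]=529 → r--
[1,8] |-18|<=|22| out[8]=484 → r--
[1,7] |-18|<=|20| out[7]=400 → r--
[1,6] |-18|>|15| out[6]=324 → l++

l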